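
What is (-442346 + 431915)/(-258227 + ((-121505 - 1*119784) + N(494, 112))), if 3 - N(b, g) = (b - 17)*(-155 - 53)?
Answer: 10431/400297 ≈ 0.026058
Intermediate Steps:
N(b, g) = -3533 + 208*b (N(b, g) = 3 - (b - 17)*(-155 - 53) = 3 - (-17 + b)*(-208) = 3 - (3536 - 208*b) = 3 + (-3536 + 208*b) = -3533 + 208*b)
(-442346 + 431915)/(-258227 + ((-121505 - 1*119784) + N(494, 112))) = (-442346 + 431915)/(-258227 + ((-121505 - 1*119784) + (-3533 + 208*494))) = -10431/(-258227 + ((-121505 - 119784) + (-3533 + 102752))) = -10431/(-258227 + (-241289 + 99219)) = -10431/(-258227 - 142070) = -10431/(-400297) = -10431*(-1/400297) = 10431/400297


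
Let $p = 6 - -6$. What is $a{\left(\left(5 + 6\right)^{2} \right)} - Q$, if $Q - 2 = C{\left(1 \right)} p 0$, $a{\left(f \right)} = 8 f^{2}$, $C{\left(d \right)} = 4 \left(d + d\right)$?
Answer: $117126$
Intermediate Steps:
$p = 12$ ($p = 6 + 6 = 12$)
$C{\left(d \right)} = 8 d$ ($C{\left(d \right)} = 4 \cdot 2 d = 8 d$)
$Q = 2$ ($Q = 2 + 8 \cdot 1 \cdot 12 \cdot 0 = 2 + 8 \cdot 12 \cdot 0 = 2 + 96 \cdot 0 = 2 + 0 = 2$)
$a{\left(\left(5 + 6\right)^{2} \right)} - Q = 8 \left(\left(5 + 6\right)^{2}\right)^{2} - 2 = 8 \left(11^{2}\right)^{2} - 2 = 8 \cdot 121^{2} - 2 = 8 \cdot 14641 - 2 = 117128 - 2 = 117126$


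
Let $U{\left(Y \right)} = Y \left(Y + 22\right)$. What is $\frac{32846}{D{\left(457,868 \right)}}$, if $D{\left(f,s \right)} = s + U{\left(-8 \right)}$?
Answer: $\frac{16423}{378} \approx 43.447$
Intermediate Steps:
$U{\left(Y \right)} = Y \left(22 + Y\right)$
$D{\left(f,s \right)} = -112 + s$ ($D{\left(f,s \right)} = s - 8 \left(22 - 8\right) = s - 112 = -112 + s$)
$\frac{32846}{D{\left(457,868 \right)}} = \frac{32846}{-112 + 868} = \frac{32846}{756} = 32846 \cdot \frac{1}{756} = \frac{16423}{378}$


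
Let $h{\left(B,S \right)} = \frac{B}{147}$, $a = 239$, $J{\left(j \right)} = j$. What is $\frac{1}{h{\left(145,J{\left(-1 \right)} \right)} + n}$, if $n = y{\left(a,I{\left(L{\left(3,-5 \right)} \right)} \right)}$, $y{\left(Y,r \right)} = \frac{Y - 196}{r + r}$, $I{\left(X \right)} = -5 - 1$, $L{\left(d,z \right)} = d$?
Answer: $- \frac{196}{509} \approx -0.38507$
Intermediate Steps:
$I{\left(X \right)} = -6$ ($I{\left(X \right)} = -5 - 1 = -6$)
$h{\left(B,S \right)} = \frac{B}{147}$ ($h{\left(B,S \right)} = B \frac{1}{147} = \frac{B}{147}$)
$y{\left(Y,r \right)} = \frac{-196 + Y}{2 r}$
$n = - \frac{43}{12}$ ($n = \frac{-196 + 239}{2 \left(-6\right)} = \frac{1}{2} \left(- \frac{1}{6}\right) 43 = - \frac{43}{12} \approx -3.5833$)
$\frac{1}{h{\left(145,J{\left(-1 \right)} \right)} + n} = \frac{1}{\frac{1}{147} \cdot 145 - \frac{43}{12}} = \frac{1}{\frac{145}{147} - \frac{43}{12}} = \frac{1}{- \frac{509}{196}} = - \frac{196}{509}$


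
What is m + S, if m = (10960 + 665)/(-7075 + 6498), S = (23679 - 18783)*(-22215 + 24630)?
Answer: 6822344055/577 ≈ 1.1824e+7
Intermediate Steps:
S = 11823840 (S = 4896*2415 = 11823840)
m = -11625/577 (m = 11625/(-577) = 11625*(-1/577) = -11625/577 ≈ -20.147)
m + S = -11625/577 + 11823840 = 6822344055/577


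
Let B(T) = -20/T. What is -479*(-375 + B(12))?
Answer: 541270/3 ≈ 1.8042e+5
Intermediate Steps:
-479*(-375 + B(12)) = -479*(-375 - 20/12) = -479*(-375 - 20*1/12) = -479*(-375 - 5/3) = -479*(-1130/3) = 541270/3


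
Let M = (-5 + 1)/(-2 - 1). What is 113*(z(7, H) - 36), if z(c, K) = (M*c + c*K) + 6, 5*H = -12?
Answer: -63506/15 ≈ -4233.7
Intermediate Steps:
H = -12/5 (H = (1/5)*(-12) = -12/5 ≈ -2.4000)
M = 4/3 (M = -4/(-3) = -4*(-1/3) = 4/3 ≈ 1.3333)
z(c, K) = 6 + 4*c/3 + K*c (z(c, K) = (4*c/3 + c*K) + 6 = (4*c/3 + K*c) + 6 = 6 + 4*c/3 + K*c)
113*(z(7, H) - 36) = 113*((6 + (4/3)*7 - 12/5*7) - 36) = 113*((6 + 28/3 - 84/5) - 36) = 113*(-22/15 - 36) = 113*(-562/15) = -63506/15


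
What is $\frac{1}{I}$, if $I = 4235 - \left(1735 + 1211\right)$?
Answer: $\frac{1}{1289} \approx 0.0007758$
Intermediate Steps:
$I = 1289$ ($I = 4235 - 2946 = 1289$)
$\frac{1}{I} = \frac{1}{1289}$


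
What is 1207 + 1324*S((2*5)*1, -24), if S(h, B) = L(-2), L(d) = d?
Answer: -1441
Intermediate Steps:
S(h, B) = -2
1207 + 1324*S((2*5)*1, -24) = 1207 + 1324*(-2) = 1207 - 2648 = -1441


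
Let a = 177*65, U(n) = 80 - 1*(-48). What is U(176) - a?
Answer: -11377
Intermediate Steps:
U(n) = 128 (U(n) = 80 + 48 = 128)
a = 11505
U(176) - a = 128 - 1*11505 = 128 - 11505 = -11377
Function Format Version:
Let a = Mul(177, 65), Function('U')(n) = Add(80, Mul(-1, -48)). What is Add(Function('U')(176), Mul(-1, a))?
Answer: -11377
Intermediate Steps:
Function('U')(n) = 128 (Function('U')(n) = Add(80, 48) = 128)
a = 11505
Add(Function('U')(176), Mul(-1, a)) = Add(128, Mul(-1, 11505)) = Add(128, -11505) = -11377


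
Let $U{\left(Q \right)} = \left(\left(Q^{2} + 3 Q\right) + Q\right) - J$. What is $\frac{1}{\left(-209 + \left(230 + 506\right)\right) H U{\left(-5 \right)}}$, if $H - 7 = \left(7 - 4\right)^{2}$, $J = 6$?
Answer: $- \frac{1}{8432} \approx -0.0001186$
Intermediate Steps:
$U{\left(Q \right)} = -6 + Q^{2} + 4 Q$ ($U{\left(Q \right)} = \left(\left(Q^{2} + 3 Q\right) + Q\right) - 6 = \left(Q^{2} + 4 Q\right) - 6 = -6 + Q^{2} + 4 Q$)
$H = 16$ ($H = 7 + \left(7 - 4\right)^{2} = 7 + 3^{2} = 7 + 9 = 16$)
$\frac{1}{\left(-209 + \left(230 + 506\right)\right) H U{\left(-5 \right)}} = \frac{1}{\left(-209 + \left(230 + 506\right)\right) 16 \left(-6 + \left(-5\right)^{2} + 4 \left(-5\right)\right)} = \frac{1}{\left(-209 + 736\right) 16 \left(-6 + 25 - 20\right)} = \frac{1}{527 \cdot 16 \left(-1\right)} = \frac{1}{527 \left(-16\right)} = \frac{1}{-8432} = - \frac{1}{8432}$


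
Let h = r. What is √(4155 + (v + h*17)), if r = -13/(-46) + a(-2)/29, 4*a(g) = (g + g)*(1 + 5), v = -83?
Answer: √7248642510/1334 ≈ 63.822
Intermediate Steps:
a(g) = 3*g (a(g) = ((g + g)*(1 + 5))/4 = ((2*g)*6)/4 = (12*g)/4 = 3*g)
r = 101/1334 (r = -13/(-46) + (3*(-2))/29 = -13*(-1/46) - 6*1/29 = 13/46 - 6/29 = 101/1334 ≈ 0.075712)
h = 101/1334 ≈ 0.075712
√(4155 + (v + h*17)) = √(4155 + (-83 + (101/1334)*17)) = √(4155 + (-83 + 1717/1334)) = √(4155 - 109005/1334) = √(5433765/1334) = √7248642510/1334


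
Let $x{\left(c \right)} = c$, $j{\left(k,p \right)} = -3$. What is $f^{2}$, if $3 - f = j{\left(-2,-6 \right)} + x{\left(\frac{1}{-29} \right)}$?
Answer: $\frac{30625}{841} \approx 36.415$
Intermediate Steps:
$f = \frac{175}{29}$ ($f = 3 - \left(-3 + \frac{1}{-29}\right) = 3 - \left(-3 - \frac{1}{29}\right) = 3 - - \frac{88}{29} = 3 + \frac{88}{29} = \frac{175}{29} \approx 6.0345$)
$f^{2} = \left(\frac{175}{29}\right)^{2} = \frac{30625}{841}$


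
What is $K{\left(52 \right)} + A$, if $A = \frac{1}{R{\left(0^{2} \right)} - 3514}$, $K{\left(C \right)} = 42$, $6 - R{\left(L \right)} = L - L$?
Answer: $\frac{147335}{3508} \approx 42.0$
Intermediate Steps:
$R{\left(L \right)} = 6$ ($R{\left(L \right)} = 6 - \left(L - L\right) = 6 - 0 = 6 + 0 = 6$)
$A = - \frac{1}{3508}$ ($A = \frac{1}{6 - 3514} = \frac{1}{-3508} = - \frac{1}{3508} \approx -0.00028506$)
$K{\left(52 \right)} + A = 42 - \frac{1}{3508} = \frac{147335}{3508}$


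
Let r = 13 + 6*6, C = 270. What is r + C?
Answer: 319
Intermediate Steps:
r = 49 (r = 13 + 36 = 49)
r + C = 49 + 270 = 319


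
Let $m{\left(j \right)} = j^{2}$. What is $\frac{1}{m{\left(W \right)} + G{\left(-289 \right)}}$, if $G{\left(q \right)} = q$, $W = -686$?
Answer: $\frac{1}{470307} \approx 2.1263 \cdot 10^{-6}$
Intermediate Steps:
$\frac{1}{m{\left(W \right)} + G{\left(-289 \right)}} = \frac{1}{\left(-686\right)^{2} - 289} = \frac{1}{470596 - 289} = \frac{1}{470307}$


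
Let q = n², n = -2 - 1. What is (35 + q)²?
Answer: 1936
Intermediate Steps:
n = -3
q = 9 (q = (-3)² = 9)
(35 + q)² = (35 + 9)² = 44² = 1936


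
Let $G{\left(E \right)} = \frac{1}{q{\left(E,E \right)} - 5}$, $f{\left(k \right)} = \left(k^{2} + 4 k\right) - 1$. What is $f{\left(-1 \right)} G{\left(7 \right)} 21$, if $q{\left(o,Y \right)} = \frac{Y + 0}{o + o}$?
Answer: $\frac{56}{3} \approx 18.667$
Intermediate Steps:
$f{\left(k \right)} = -1 + k^{2} + 4 k$
$q{\left(o,Y \right)} = \frac{Y}{2 o}$
$G{\left(E \right)} = - \frac{2}{9}$ ($G{\left(E \right)} = \frac{1}{\frac{E}{2 E} - 5} = \frac{1}{\frac{1}{2} - 5} = \frac{1}{- \frac{9}{2}} = - \frac{2}{9}$)
$f{\left(-1 \right)} G{\left(7 \right)} 21 = \left(-1 + \left(-1\right)^{2} + 4 \left(-1\right)\right) \left(- \frac{2}{9}\right) 21 = \left(-1 + 1 - 4\right) \left(- \frac{2}{9}\right) 21 = \left(-4\right) \left(- \frac{2}{9}\right) 21 = \frac{8}{9} \cdot 21 = \frac{56}{3}$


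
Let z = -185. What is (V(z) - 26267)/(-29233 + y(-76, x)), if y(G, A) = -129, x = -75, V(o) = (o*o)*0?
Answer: 26267/29362 ≈ 0.89459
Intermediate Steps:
V(o) = 0 (V(o) = o²*0 = 0)
(V(z) - 26267)/(-29233 + y(-76, x)) = (0 - 26267)/(-29233 - 129) = -26267/(-29362) = -26267*(-1/29362) = 26267/29362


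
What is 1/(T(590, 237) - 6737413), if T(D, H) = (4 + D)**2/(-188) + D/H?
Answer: -11139/75068921210 ≈ -1.4838e-7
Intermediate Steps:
T(D, H) = -(4 + D)**2/188 + D/H (T(D, H) = (4 + D)**2*(-1/188) + D/H = -(4 + D)**2/188 + D/H)
1/(T(590, 237) - 6737413) = 1/((-(4 + 590)**2/188 + 590/237) - 6737413) = 1/((-1/188*594**2 + 590*(1/237)) - 6737413) = 1/((-1/188*352836 + 590/237) - 6737413) = 1/((-88209/47 + 590/237) - 6737413) = 1/(-20877803/11139 - 6737413) = 1/(-75068921210/11139) = -11139/75068921210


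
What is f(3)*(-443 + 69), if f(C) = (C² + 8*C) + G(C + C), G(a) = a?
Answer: -14586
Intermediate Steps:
f(C) = C² + 10*C (f(C) = (C² + 8*C) + (C + C) = (C² + 8*C) + 2*C = C² + 10*C)
f(3)*(-443 + 69) = (3*(10 + 3))*(-443 + 69) = (3*13)*(-374) = 39*(-374) = -14586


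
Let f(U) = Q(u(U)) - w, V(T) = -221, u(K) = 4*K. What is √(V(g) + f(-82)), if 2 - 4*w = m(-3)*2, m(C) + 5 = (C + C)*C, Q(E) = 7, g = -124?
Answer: 4*I*√13 ≈ 14.422*I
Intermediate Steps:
m(C) = -5 + 2*C² (m(C) = -5 + (C + C)*C = -5 + (2*C)*C = -5 + 2*C²)
w = -6 (w = ½ - (-5 + 2*(-3)²)*2/4 = ½ - (-5 + 2*9)*2/4 = ½ - (-5 + 18)*2/4 = ½ - 13*2/4 = ½ - ¼*26 = ½ - 13/2 = -6)
f(U) = 13 (f(U) = 7 - 1*(-6) = 7 + 6 = 13)
√(V(g) + f(-82)) = √(-221 + 13) = √(-208) = 4*I*√13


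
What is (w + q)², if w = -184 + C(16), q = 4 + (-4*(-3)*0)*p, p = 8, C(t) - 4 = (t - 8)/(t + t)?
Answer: 494209/16 ≈ 30888.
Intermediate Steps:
C(t) = 4 + (-8 + t)/(2*t) (C(t) = 4 + (t - 8)/(t + t) = 4 + (-8 + t)/((2*t)) = 4 + (-8 + t)*(1/(2*t)) = 4 + (-8 + t)/(2*t))
q = 4 (q = 4 + (-4*(-3)*0)*8 = 4 + (12*0)*8 = 4 + 0*8 = 4 + 0 = 4)
w = -719/4 (w = -184 + (9/2 - 4/16) = -184 + (9/2 - 4*1/16) = -184 + (9/2 - ¼) = -184 + 17/4 = -719/4 ≈ -179.75)
(w + q)² = (-719/4 + 4)² = (-703/4)² = 494209/16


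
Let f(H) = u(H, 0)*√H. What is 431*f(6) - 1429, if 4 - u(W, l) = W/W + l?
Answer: -1429 + 1293*√6 ≈ 1738.2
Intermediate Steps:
u(W, l) = 3 - l (u(W, l) = 4 - (W/W + l) = 4 - (1 + l) = 4 + (-1 - l) = 3 - l)
f(H) = 3*√H (f(H) = (3 - 1*0)*√H = (3 + 0)*√H = 3*√H)
431*f(6) - 1429 = 431*(3*√6) - 1429 = 1293*√6 - 1429 = -1429 + 1293*√6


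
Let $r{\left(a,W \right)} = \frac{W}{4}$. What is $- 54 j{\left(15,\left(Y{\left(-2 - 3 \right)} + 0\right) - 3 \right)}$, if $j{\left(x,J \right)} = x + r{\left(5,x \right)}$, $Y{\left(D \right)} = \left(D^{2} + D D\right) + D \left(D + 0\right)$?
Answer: $- \frac{2025}{2} \approx -1012.5$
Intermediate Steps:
$r{\left(a,W \right)} = \frac{W}{4}$ ($r{\left(a,W \right)} = W \frac{1}{4} = \frac{W}{4}$)
$Y{\left(D \right)} = 3 D^{2}$ ($Y{\left(D \right)} = \left(D^{2} + D^{2}\right) + D D = 2 D^{2} + D^{2} = 3 D^{2}$)
$j{\left(x,J \right)} = \frac{5 x}{4}$ ($j{\left(x,J \right)} = x + \frac{x}{4} = \frac{5 x}{4}$)
$- 54 j{\left(15,\left(Y{\left(-2 - 3 \right)} + 0\right) - 3 \right)} = - 54 \cdot \frac{5}{4} \cdot 15 = \left(-54\right) \frac{75}{4} = - \frac{2025}{2}$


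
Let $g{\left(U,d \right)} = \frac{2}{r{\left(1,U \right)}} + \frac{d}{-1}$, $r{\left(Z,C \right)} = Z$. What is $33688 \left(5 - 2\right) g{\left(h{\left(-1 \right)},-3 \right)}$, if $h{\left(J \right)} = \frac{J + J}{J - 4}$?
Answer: $505320$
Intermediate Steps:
$h{\left(J \right)} = \frac{2 J}{-4 + J}$
$g{\left(U,d \right)} = 2 - d$ ($g{\left(U,d \right)} = \frac{2}{1} + \frac{d}{-1} = 2 \cdot 1 + d \left(-1\right) = 2 - d$)
$33688 \left(5 - 2\right) g{\left(h{\left(-1 \right)},-3 \right)} = 33688 \left(5 - 2\right) \left(2 - -3\right) = 33688 \cdot 3 \left(2 + 3\right) = 33688 \cdot 3 \cdot 5 = 33688 \cdot 15 = 505320$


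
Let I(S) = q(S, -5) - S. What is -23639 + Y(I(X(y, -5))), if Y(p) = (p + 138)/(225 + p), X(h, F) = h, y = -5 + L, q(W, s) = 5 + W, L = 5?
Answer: -5436827/230 ≈ -23638.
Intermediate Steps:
y = 0 (y = -5 + 5 = 0)
I(S) = 5 (I(S) = (5 + S) - S = 5)
Y(p) = (138 + p)/(225 + p)
-23639 + Y(I(X(y, -5))) = -23639 + (138 + 5)/(225 + 5) = -23639 + 143/230 = -5436827/230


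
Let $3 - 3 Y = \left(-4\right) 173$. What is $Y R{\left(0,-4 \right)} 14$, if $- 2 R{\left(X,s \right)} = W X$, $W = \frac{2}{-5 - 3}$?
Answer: $0$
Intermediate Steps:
$Y = \frac{695}{3}$ ($Y = 1 - \frac{\left(-4\right) 173}{3} = 1 - - \frac{692}{3} = 1 + \frac{692}{3} = \frac{695}{3} \approx 231.67$)
$W = - \frac{1}{4}$ ($W = \frac{2}{-8} = 2 \left(- \frac{1}{8}\right) = - \frac{1}{4} \approx -0.25$)
$R{\left(X,s \right)} = \frac{X}{8}$ ($R{\left(X,s \right)} = - \frac{\left(- \frac{1}{4}\right) X}{2} = \frac{X}{8}$)
$Y R{\left(0,-4 \right)} 14 = \frac{695 \cdot \frac{1}{8} \cdot 0 \cdot 14}{3} = \frac{695 \cdot 0 \cdot 14}{3} = \frac{695}{3} \cdot 0 = 0$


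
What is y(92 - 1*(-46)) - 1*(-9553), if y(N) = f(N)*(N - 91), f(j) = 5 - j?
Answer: 3302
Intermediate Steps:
y(N) = (-91 + N)*(5 - N) (y(N) = (5 - N)*(N - 91) = (5 - N)*(-91 + N) = (-91 + N)*(5 - N))
y(92 - 1*(-46)) - 1*(-9553) = -(-91 + (92 - 1*(-46)))*(-5 + (92 - 1*(-46))) - 1*(-9553) = -(-91 + (92 + 46))*(-5 + (92 + 46)) + 9553 = -(-91 + 138)*(-5 + 138) + 9553 = -1*47*133 + 9553 = -6251 + 9553 = 3302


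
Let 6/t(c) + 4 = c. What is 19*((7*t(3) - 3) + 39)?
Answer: -114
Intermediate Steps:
t(c) = 6/(-4 + c)
19*((7*t(3) - 3) + 39) = 19*((7*(6/(-4 + 3)) - 3) + 39) = 19*((7*(6/(-1)) - 3) + 39) = 19*((7*(6*(-1)) - 3) + 39) = 19*((7*(-6) - 3) + 39) = 19*((-42 - 3) + 39) = 19*(-45 + 39) = 19*(-6) = -114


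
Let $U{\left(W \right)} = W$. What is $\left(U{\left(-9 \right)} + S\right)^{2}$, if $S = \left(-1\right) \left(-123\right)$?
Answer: $12996$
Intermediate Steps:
$S = 123$
$\left(U{\left(-9 \right)} + S\right)^{2} = \left(-9 + 123\right)^{2} = 114^{2} = 12996$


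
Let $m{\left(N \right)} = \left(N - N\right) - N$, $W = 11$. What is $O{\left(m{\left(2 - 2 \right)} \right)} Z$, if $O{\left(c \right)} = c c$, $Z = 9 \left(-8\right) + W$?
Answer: $0$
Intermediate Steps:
$Z = -61$ ($Z = 9 \left(-8\right) + 11 = -72 + 11 = -61$)
$m{\left(N \right)} = - N$ ($m{\left(N \right)} = 0 - N = - N$)
$O{\left(c \right)} = c^{2}$
$O{\left(m{\left(2 - 2 \right)} \right)} Z = \left(- (2 - 2)\right)^{2} \left(-61\right) = \left(\left(-1\right) 0\right)^{2} \left(-61\right) = 0^{2} \left(-61\right) = 0 \left(-61\right) = 0$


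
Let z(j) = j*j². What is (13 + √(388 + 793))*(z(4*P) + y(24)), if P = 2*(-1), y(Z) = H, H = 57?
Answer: -5915 - 455*√1181 ≈ -21551.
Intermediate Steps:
y(Z) = 57
P = -2
z(j) = j³
(13 + √(388 + 793))*(z(4*P) + y(24)) = (13 + √(388 + 793))*((4*(-2))³ + 57) = (13 + √1181)*((-8)³ + 57) = (13 + √1181)*(-512 + 57) = (13 + √1181)*(-455) = -5915 - 455*√1181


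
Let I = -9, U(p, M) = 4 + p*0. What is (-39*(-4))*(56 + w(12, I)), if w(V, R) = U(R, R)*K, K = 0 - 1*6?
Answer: 4992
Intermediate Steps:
U(p, M) = 4 (U(p, M) = 4 + 0 = 4)
K = -6 (K = 0 - 6 = -6)
w(V, R) = -24 (w(V, R) = 4*(-6) = -24)
(-39*(-4))*(56 + w(12, I)) = (-39*(-4))*(56 - 24) = 156*32 = 4992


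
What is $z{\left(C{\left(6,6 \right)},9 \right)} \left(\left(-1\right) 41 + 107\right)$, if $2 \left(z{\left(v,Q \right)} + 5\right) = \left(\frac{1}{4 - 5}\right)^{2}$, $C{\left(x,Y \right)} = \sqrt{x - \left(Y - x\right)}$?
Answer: $-297$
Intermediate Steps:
$C{\left(x,Y \right)} = \sqrt{- Y + 2 x}$
$z{\left(v,Q \right)} = - \frac{9}{2}$ ($z{\left(v,Q \right)} = -5 + \frac{\left(\frac{1}{4 - 5}\right)^{2}}{2} = -5 + \frac{\left(\frac{1}{-1}\right)^{2}}{2} = -5 + \frac{\left(-1\right)^{2}}{2} = -5 + \frac{1}{2} \cdot 1 = -5 + \frac{1}{2} = - \frac{9}{2}$)
$z{\left(C{\left(6,6 \right)},9 \right)} \left(\left(-1\right) 41 + 107\right) = - \frac{9 \left(\left(-1\right) 41 + 107\right)}{2} = - \frac{9 \left(-41 + 107\right)}{2} = \left(- \frac{9}{2}\right) 66 = -297$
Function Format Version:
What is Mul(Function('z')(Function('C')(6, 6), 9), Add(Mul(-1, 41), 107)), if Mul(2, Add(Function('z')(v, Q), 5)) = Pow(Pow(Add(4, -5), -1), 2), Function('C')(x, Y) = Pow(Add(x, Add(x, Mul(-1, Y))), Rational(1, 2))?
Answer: -297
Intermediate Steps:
Function('C')(x, Y) = Pow(Add(Mul(-1, Y), Mul(2, x)), Rational(1, 2))
Function('z')(v, Q) = Rational(-9, 2) (Function('z')(v, Q) = Add(-5, Mul(Rational(1, 2), Pow(Pow(Add(4, -5), -1), 2))) = Add(-5, Mul(Rational(1, 2), Pow(Pow(-1, -1), 2))) = Add(-5, Mul(Rational(1, 2), Pow(-1, 2))) = Add(-5, Mul(Rational(1, 2), 1)) = Add(-5, Rational(1, 2)) = Rational(-9, 2))
Mul(Function('z')(Function('C')(6, 6), 9), Add(Mul(-1, 41), 107)) = Mul(Rational(-9, 2), Add(Mul(-1, 41), 107)) = Mul(Rational(-9, 2), Add(-41, 107)) = Mul(Rational(-9, 2), 66) = -297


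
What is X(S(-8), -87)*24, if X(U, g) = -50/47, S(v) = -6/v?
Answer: -1200/47 ≈ -25.532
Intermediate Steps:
X(U, g) = -50/47 (X(U, g) = -50*1/47 = -50/47)
X(S(-8), -87)*24 = -50/47*24 = -1200/47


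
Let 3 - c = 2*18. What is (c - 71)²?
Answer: 10816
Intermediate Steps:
c = -33 (c = 3 - 2*18 = 3 - 1*36 = 3 - 36 = -33)
(c - 71)² = (-33 - 71)² = (-104)² = 10816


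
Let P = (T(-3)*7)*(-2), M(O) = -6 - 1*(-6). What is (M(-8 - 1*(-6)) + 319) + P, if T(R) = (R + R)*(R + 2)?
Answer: 235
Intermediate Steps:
T(R) = 2*R*(2 + R) (T(R) = (2*R)*(2 + R) = 2*R*(2 + R))
M(O) = 0 (M(O) = -6 + 6 = 0)
P = -84 (P = ((2*(-3)*(2 - 3))*7)*(-2) = ((2*(-3)*(-1))*7)*(-2) = (6*7)*(-2) = 42*(-2) = -84)
(M(-8 - 1*(-6)) + 319) + P = (0 + 319) - 84 = 319 - 84 = 235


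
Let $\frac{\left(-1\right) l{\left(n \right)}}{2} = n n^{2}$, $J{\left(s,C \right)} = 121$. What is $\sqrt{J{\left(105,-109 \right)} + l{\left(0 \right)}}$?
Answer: $11$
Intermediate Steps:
$l{\left(n \right)} = - 2 n^{3}$ ($l{\left(n \right)} = - 2 n n^{2} = - 2 n^{3}$)
$\sqrt{J{\left(105,-109 \right)} + l{\left(0 \right)}} = \sqrt{121 - 2 \cdot 0^{3}} = \sqrt{121 - 0} = \sqrt{121 + 0} = \sqrt{121} = 11$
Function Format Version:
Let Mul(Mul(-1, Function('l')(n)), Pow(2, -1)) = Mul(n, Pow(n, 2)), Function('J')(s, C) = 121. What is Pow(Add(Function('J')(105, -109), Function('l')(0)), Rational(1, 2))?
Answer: 11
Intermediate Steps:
Function('l')(n) = Mul(-2, Pow(n, 3)) (Function('l')(n) = Mul(-2, Mul(n, Pow(n, 2))) = Mul(-2, Pow(n, 3)))
Pow(Add(Function('J')(105, -109), Function('l')(0)), Rational(1, 2)) = Pow(Add(121, Mul(-2, Pow(0, 3))), Rational(1, 2)) = Pow(Add(121, Mul(-2, 0)), Rational(1, 2)) = Pow(Add(121, 0), Rational(1, 2)) = Pow(121, Rational(1, 2)) = 11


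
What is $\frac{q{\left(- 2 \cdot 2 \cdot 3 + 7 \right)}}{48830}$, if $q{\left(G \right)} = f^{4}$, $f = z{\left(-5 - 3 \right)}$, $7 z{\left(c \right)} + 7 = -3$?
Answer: $\frac{1000}{11724083} \approx 8.5294 \cdot 10^{-5}$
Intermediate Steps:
$z{\left(c \right)} = - \frac{10}{7}$ ($z{\left(c \right)} = -1 + \frac{1}{7} \left(-3\right) = -1 - \frac{3}{7} = - \frac{10}{7}$)
$f = - \frac{10}{7} \approx -1.4286$
$q{\left(G \right)} = \frac{10000}{2401}$ ($q{\left(G \right)} = \left(- \frac{10}{7}\right)^{4} = \frac{10000}{2401}$)
$\frac{q{\left(- 2 \cdot 2 \cdot 3 + 7 \right)}}{48830} = \frac{10000}{2401 \cdot 48830} = \frac{10000}{2401} \cdot \frac{1}{48830} = \frac{1000}{11724083}$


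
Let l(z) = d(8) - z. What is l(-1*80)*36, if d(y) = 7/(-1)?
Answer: 2628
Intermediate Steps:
d(y) = -7 (d(y) = 7*(-1) = -7)
l(z) = -7 - z
l(-1*80)*36 = (-7 - (-1)*80)*36 = (-7 - 1*(-80))*36 = (-7 + 80)*36 = 73*36 = 2628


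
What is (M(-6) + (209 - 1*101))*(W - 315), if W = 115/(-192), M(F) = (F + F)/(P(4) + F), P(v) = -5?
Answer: -1514875/44 ≈ -34429.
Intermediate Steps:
M(F) = 2*F/(-5 + F) (M(F) = (F + F)/(-5 + F) = (2*F)/(-5 + F) = 2*F/(-5 + F))
W = -115/192 (W = 115*(-1/192) = -115/192 ≈ -0.59896)
(M(-6) + (209 - 1*101))*(W - 315) = (2*(-6)/(-5 - 6) + (209 - 1*101))*(-115/192 - 315) = (2*(-6)/(-11) + (209 - 101))*(-60595/192) = (2*(-6)*(-1/11) + 108)*(-60595/192) = (12/11 + 108)*(-60595/192) = (1200/11)*(-60595/192) = -1514875/44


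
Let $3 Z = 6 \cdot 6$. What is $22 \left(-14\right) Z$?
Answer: $-3696$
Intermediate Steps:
$Z = 12$ ($Z = \frac{6 \cdot 6}{3} = \frac{1}{3} \cdot 36 = 12$)
$22 \left(-14\right) Z = 22 \left(-14\right) 12 = \left(-308\right) 12 = -3696$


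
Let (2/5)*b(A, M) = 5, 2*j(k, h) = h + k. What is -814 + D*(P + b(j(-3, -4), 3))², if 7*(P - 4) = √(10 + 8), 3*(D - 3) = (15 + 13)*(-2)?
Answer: -996661/196 - 1551*√2/7 ≈ -5398.4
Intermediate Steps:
j(k, h) = h/2 + k/2 (j(k, h) = (h + k)/2 = h/2 + k/2)
b(A, M) = 25/2 (b(A, M) = (5/2)*5 = 25/2)
D = -47/3 (D = 3 + ((15 + 13)*(-2))/3 = 3 + (28*(-2))/3 = 3 + (⅓)*(-56) = 3 - 56/3 = -47/3 ≈ -15.667)
P = 4 + 3*√2/7 (P = 4 + √(10 + 8)/7 = 4 + √18/7 = 4 + (3*√2)/7 = 4 + 3*√2/7 ≈ 4.6061)
-814 + D*(P + b(j(-3, -4), 3))² = -814 - 47*((4 + 3*√2/7) + 25/2)²/3 = -814 - 47*(33/2 + 3*√2/7)²/3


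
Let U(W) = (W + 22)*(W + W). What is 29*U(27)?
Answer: 76734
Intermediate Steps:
U(W) = 2*W*(22 + W) (U(W) = (22 + W)*(2*W) = 2*W*(22 + W))
29*U(27) = 29*(2*27*(22 + 27)) = 29*(2*27*49) = 29*2646 = 76734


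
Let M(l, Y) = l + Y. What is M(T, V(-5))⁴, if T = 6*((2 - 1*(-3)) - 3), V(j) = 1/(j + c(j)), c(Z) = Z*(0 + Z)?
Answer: 3373402561/160000 ≈ 21084.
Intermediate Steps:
c(Z) = Z² (c(Z) = Z*Z = Z²)
V(j) = 1/(j + j²)
T = 12 (T = 6*((2 + 3) - 3) = 6*(5 - 3) = 6*2 = 12)
M(l, Y) = Y + l
M(T, V(-5))⁴ = (1/((-5)*(1 - 5)) + 12)⁴ = (-⅕/(-4) + 12)⁴ = (-⅕*(-¼) + 12)⁴ = (1/20 + 12)⁴ = (241/20)⁴ = 3373402561/160000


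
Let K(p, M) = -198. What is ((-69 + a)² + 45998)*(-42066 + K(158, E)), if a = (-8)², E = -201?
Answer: -1945116072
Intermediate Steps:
a = 64
((-69 + a)² + 45998)*(-42066 + K(158, E)) = ((-69 + 64)² + 45998)*(-42066 - 198) = ((-5)² + 45998)*(-42264) = (25 + 45998)*(-42264) = 46023*(-42264) = -1945116072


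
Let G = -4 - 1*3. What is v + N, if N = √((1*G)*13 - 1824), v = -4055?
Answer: -4055 + I*√1915 ≈ -4055.0 + 43.761*I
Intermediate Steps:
G = -7 (G = -4 - 3 = -7)
N = I*√1915 (N = √((1*(-7))*13 - 1824) = √(-7*13 - 1824) = √(-91 - 1824) = √(-1915) = I*√1915 ≈ 43.761*I)
v + N = -4055 + I*√1915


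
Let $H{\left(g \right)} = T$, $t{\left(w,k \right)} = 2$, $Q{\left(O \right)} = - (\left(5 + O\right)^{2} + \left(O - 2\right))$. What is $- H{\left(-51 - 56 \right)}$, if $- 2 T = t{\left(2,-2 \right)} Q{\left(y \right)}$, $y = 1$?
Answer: $-35$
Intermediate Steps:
$Q{\left(O \right)} = 2 - O - \left(5 + O\right)^{2}$ ($Q{\left(O \right)} = - (\left(5 + O\right)^{2} + \left(-2 + O\right)) = - (-2 + O + \left(5 + O\right)^{2}) = 2 - O - \left(5 + O\right)^{2}$)
$T = 35$ ($T = - \frac{2 \left(2 - 1 - \left(5 + 1\right)^{2}\right)}{2} = - \frac{2 \left(2 - 1 - 6^{2}\right)}{2} = - \frac{2 \left(2 - 1 - 36\right)}{2} = - \frac{2 \left(-35\right)}{2} = \left(- \frac{1}{2}\right) \left(-70\right) = 35$)
$H{\left(g \right)} = 35$
$- H{\left(-51 - 56 \right)} = \left(-1\right) 35 = -35$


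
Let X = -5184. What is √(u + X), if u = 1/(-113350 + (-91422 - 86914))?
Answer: 5*I*√17642338649174/291686 ≈ 72.0*I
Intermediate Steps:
u = -1/291686 (u = 1/(-113350 - 178336) = 1/(-291686) = -1/291686 ≈ -3.4283e-6)
√(u + X) = √(-1/291686 - 5184) = √(-1512100225/291686) = 5*I*√17642338649174/291686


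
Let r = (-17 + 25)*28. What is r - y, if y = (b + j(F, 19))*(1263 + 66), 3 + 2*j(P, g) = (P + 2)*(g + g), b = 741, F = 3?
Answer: -2217653/2 ≈ -1.1088e+6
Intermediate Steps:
j(P, g) = -3/2 + g*(2 + P) (j(P, g) = -3/2 + ((P + 2)*(g + g))/2 = -3/2 + ((2 + P)*(2*g))/2 = -3/2 + (2*g*(2 + P))/2 = -3/2 + g*(2 + P))
r = 224 (r = 8*28 = 224)
y = 2218101/2 (y = (741 + (-3/2 + 2*19 + 3*19))*(1263 + 66) = (741 + (-3/2 + 38 + 57))*1329 = (741 + 187/2)*1329 = (1669/2)*1329 = 2218101/2 ≈ 1.1091e+6)
r - y = 224 - 1*2218101/2 = 224 - 2218101/2 = -2217653/2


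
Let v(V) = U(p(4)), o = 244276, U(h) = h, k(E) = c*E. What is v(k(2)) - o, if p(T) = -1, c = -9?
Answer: -244277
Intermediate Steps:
k(E) = -9*E
v(V) = -1
v(k(2)) - o = -1 - 1*244276 = -1 - 244276 = -244277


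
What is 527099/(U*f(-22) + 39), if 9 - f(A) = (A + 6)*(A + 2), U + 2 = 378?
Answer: -527099/116897 ≈ -4.5091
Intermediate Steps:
U = 376 (U = -2 + 378 = 376)
f(A) = 9 - (2 + A)*(6 + A) (f(A) = 9 - (A + 6)*(A + 2) = 9 - (6 + A)*(2 + A) = 9 - (2 + A)*(6 + A))
527099/(U*f(-22) + 39) = 527099/(376*(-3 - 1*(-22)² - 8*(-22)) + 39) = 527099/(376*(-3 - 1*484 + 176) + 39) = 527099/(376*(-3 - 484 + 176) + 39) = 527099/(376*(-311) + 39) = 527099/(-116936 + 39) = 527099/(-116897) = 527099*(-1/116897) = -527099/116897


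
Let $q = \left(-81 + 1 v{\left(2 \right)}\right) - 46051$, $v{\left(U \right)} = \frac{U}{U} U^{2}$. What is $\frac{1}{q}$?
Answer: $- \frac{1}{46128} \approx -2.1679 \cdot 10^{-5}$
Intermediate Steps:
$v{\left(U \right)} = U^{2}$ ($v{\left(U \right)} = 1 U^{2} = U^{2}$)
$q = -46128$ ($q = \left(-81 + 1 \cdot 2^{2}\right) - 46051 = \left(-81 + 1 \cdot 4\right) - 46051 = \left(-81 + 4\right) - 46051 = -77 - 46051 = -46128$)
$\frac{1}{q} = \frac{1}{-46128} = - \frac{1}{46128}$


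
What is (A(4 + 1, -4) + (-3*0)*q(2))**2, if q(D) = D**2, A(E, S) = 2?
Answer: 4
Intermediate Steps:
(A(4 + 1, -4) + (-3*0)*q(2))**2 = (2 - 3*0*2**2)**2 = (2 + 0*4)**2 = (2 + 0)**2 = 2**2 = 4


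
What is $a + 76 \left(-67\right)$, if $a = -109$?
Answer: $-5201$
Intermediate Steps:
$a + 76 \left(-67\right) = -109 + 76 \left(-67\right) = -109 - 5092 = -5201$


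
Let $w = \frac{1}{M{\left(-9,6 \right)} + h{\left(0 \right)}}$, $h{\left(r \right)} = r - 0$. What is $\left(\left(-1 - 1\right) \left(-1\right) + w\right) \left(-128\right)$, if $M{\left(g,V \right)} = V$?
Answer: $- \frac{832}{3} \approx -277.33$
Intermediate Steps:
$h{\left(r \right)} = r$ ($h{\left(r \right)} = r + 0 = r$)
$w = \frac{1}{6}$ ($w = \frac{1}{6 + 0} = \frac{1}{6} \approx 0.16667$)
$\left(\left(-1 - 1\right) \left(-1\right) + w\right) \left(-128\right) = \left(\left(-1 - 1\right) \left(-1\right) + \frac{1}{6}\right) \left(-128\right) = \left(\left(-2\right) \left(-1\right) + \frac{1}{6}\right) \left(-128\right) = \left(2 + \frac{1}{6}\right) \left(-128\right) = \frac{13}{6} \left(-128\right) = - \frac{832}{3}$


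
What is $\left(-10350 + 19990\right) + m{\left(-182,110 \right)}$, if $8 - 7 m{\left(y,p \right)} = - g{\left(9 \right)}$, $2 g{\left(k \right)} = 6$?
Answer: $\frac{67491}{7} \approx 9641.6$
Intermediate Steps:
$g{\left(k \right)} = 3$ ($g{\left(k \right)} = \frac{1}{2} \cdot 6 = 3$)
$m{\left(y,p \right)} = \frac{11}{7}$ ($m{\left(y,p \right)} = \frac{8}{7} - \frac{\left(-1\right) 3}{7} = \frac{8}{7} - - \frac{3}{7} = \frac{8}{7} + \frac{3}{7} = \frac{11}{7}$)
$\left(-10350 + 19990\right) + m{\left(-182,110 \right)} = \left(-10350 + 19990\right) + \frac{11}{7} = 9640 + \frac{11}{7} = \frac{67491}{7}$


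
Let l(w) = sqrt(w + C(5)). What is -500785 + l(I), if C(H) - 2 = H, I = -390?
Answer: -500785 + I*sqrt(383) ≈ -5.0079e+5 + 19.57*I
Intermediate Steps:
C(H) = 2 + H
l(w) = sqrt(7 + w) (l(w) = sqrt(w + (2 + 5)) = sqrt(w + 7) = sqrt(7 + w))
-500785 + l(I) = -500785 + sqrt(7 - 390) = -500785 + sqrt(-383) = -500785 + I*sqrt(383)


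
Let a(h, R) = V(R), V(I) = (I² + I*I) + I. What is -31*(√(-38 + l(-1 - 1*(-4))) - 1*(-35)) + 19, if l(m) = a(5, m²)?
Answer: -1066 - 31*√133 ≈ -1423.5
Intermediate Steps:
V(I) = I + 2*I² (V(I) = (I² + I²) + I = 2*I² + I = I + 2*I²)
a(h, R) = R*(1 + 2*R)
l(m) = m²*(1 + 2*m²)
-31*(√(-38 + l(-1 - 1*(-4))) - 1*(-35)) + 19 = -31*(√(-38 + ((-1 - 1*(-4))² + 2*(-1 - 1*(-4))⁴)) - 1*(-35)) + 19 = -31*(√(-38 + ((-1 + 4)² + 2*(-1 + 4)⁴)) + 35) + 19 = -31*(√(-38 + (3² + 2*3⁴)) + 35) + 19 = -31*(√(-38 + (9 + 2*81)) + 35) + 19 = -31*(√(-38 + (9 + 162)) + 35) + 19 = -31*(√(-38 + 171) + 35) + 19 = -31*(√133 + 35) + 19 = -31*(35 + √133) + 19 = (-1085 - 31*√133) + 19 = -1066 - 31*√133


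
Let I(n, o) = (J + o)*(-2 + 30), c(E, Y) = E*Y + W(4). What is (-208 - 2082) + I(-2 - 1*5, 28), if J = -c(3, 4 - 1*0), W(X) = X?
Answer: -1954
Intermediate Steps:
c(E, Y) = 4 + E*Y (c(E, Y) = E*Y + 4 = 4 + E*Y)
J = -16 (J = -(4 + 3*(4 - 1*0)) = -(4 + 3*(4 + 0)) = -(4 + 3*4) = -(4 + 12) = -1*16 = -16)
I(n, o) = -448 + 28*o (I(n, o) = (-16 + o)*(-2 + 30) = (-16 + o)*28 = -448 + 28*o)
(-208 - 2082) + I(-2 - 1*5, 28) = (-208 - 2082) + (-448 + 28*28) = -2290 + (-448 + 784) = -2290 + 336 = -1954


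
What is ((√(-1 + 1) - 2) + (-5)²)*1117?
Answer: 25691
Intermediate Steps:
((√(-1 + 1) - 2) + (-5)²)*1117 = ((√0 - 2) + 25)*1117 = ((0 - 2) + 25)*1117 = (-2 + 25)*1117 = 23*1117 = 25691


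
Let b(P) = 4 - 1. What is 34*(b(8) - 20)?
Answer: -578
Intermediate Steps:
b(P) = 3
34*(b(8) - 20) = 34*(3 - 20) = 34*(-17) = -578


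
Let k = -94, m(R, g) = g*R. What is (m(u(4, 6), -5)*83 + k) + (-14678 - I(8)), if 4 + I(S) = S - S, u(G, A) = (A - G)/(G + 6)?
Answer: -14851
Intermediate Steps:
u(G, A) = (A - G)/(6 + G)
I(S) = -4 (I(S) = -4 + (S - S) = -4 + 0 = -4)
m(R, g) = R*g
(m(u(4, 6), -5)*83 + k) + (-14678 - I(8)) = ((((6 - 1*4)/(6 + 4))*(-5))*83 - 94) + (-14678 - 1*(-4)) = ((((6 - 4)/10)*(-5))*83 - 94) + (-14678 + 4) = ((((1/10)*2)*(-5))*83 - 94) - 14674 = (((1/5)*(-5))*83 - 94) - 14674 = (-1*83 - 94) - 14674 = (-83 - 94) - 14674 = -177 - 14674 = -14851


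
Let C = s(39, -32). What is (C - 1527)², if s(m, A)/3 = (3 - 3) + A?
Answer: 2634129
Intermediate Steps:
s(m, A) = 3*A (s(m, A) = 3*((3 - 3) + A) = 3*(0 + A) = 3*A)
C = -96 (C = 3*(-32) = -96)
(C - 1527)² = (-96 - 1527)² = (-1623)² = 2634129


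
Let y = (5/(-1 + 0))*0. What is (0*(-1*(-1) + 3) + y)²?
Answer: 0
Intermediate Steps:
y = 0 (y = (5/(-1))*0 = -1*5*0 = -5*0 = 0)
(0*(-1*(-1) + 3) + y)² = (0*(-1*(-1) + 3) + 0)² = (0*(1 + 3) + 0)² = (0*4 + 0)² = (0 + 0)² = 0² = 0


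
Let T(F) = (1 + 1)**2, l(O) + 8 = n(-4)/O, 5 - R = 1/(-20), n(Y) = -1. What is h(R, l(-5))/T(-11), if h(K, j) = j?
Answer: -39/20 ≈ -1.9500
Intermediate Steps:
R = 101/20 (R = 5 - 1/(-20) = 5 - 1*(-1/20) = 5 + 1/20 = 101/20 ≈ 5.0500)
l(O) = -8 - 1/O
T(F) = 4 (T(F) = 2**2 = 4)
h(R, l(-5))/T(-11) = (-8 - 1/(-5))/4 = (-8 - 1*(-1/5))*(1/4) = (-8 + 1/5)*(1/4) = -39/5*1/4 = -39/20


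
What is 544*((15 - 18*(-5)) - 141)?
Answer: -19584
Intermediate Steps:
544*((15 - 18*(-5)) - 141) = 544*((15 + 90) - 141) = 544*(105 - 141) = 544*(-36) = -19584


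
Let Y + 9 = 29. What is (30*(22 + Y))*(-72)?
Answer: -90720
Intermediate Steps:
Y = 20 (Y = -9 + 29 = 20)
(30*(22 + Y))*(-72) = (30*(22 + 20))*(-72) = (30*42)*(-72) = 1260*(-72) = -90720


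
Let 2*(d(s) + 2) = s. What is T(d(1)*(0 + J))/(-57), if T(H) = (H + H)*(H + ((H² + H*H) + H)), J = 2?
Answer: 24/19 ≈ 1.2632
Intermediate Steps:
d(s) = -2 + s/2
T(H) = 2*H*(2*H + 2*H²) (T(H) = (2*H)*(H + ((H² + H²) + H)) = (2*H)*(H + (2*H² + H)) = (2*H)*(H + (H + 2*H²)) = (2*H)*(2*H + 2*H²) = 2*H*(2*H + 2*H²))
T(d(1)*(0 + J))/(-57) = (4*((-2 + (½)*1)*(0 + 2))²*(1 + (-2 + (½)*1)*(0 + 2)))/(-57) = (4*((-2 + ½)*2)²*(1 + (-2 + ½)*2))*(-1/57) = (4*(-3/2*2)²*(1 - 3/2*2))*(-1/57) = (4*(-3)²*(1 - 3))*(-1/57) = (4*9*(-2))*(-1/57) = -72*(-1/57) = 24/19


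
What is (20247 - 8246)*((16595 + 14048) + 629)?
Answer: 375295272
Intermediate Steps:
(20247 - 8246)*((16595 + 14048) + 629) = 12001*(30643 + 629) = 12001*31272 = 375295272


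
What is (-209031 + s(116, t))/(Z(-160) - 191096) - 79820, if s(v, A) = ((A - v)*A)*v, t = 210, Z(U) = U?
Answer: -5089378243/63752 ≈ -79831.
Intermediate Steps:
s(v, A) = A*v*(A - v) (s(v, A) = (A*(A - v))*v = A*v*(A - v))
(-209031 + s(116, t))/(Z(-160) - 191096) - 79820 = (-209031 + 210*116*(210 - 1*116))/(-160 - 191096) - 79820 = (-209031 + 210*116*(210 - 116))/(-191256) - 79820 = (-209031 + 210*116*94)*(-1/191256) - 79820 = (-209031 + 2289840)*(-1/191256) - 79820 = 2080809*(-1/191256) - 79820 = -693603/63752 - 79820 = -5089378243/63752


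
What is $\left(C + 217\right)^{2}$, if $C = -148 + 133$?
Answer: $40804$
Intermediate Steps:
$C = -15$
$\left(C + 217\right)^{2} = \left(-15 + 217\right)^{2} = 202^{2} = 40804$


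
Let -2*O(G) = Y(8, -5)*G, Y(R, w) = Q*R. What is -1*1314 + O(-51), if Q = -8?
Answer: -2946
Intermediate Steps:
Y(R, w) = -8*R
O(G) = 32*G (O(G) = -(-8*8)*G/2 = -(-32)*G = 32*G)
-1*1314 + O(-51) = -1*1314 + 32*(-51) = -1314 - 1632 = -2946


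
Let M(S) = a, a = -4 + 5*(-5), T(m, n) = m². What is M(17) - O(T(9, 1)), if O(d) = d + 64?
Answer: -174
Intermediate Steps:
O(d) = 64 + d
a = -29 (a = -4 - 25 = -29)
M(S) = -29
M(17) - O(T(9, 1)) = -29 - (64 + 9²) = -29 - (64 + 81) = -29 - 1*145 = -29 - 145 = -174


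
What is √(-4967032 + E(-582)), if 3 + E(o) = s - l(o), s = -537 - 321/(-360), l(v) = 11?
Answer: I*√17883295590/60 ≈ 2228.8*I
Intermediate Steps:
s = -64333/120 (s = -537 - 321*(-1/360) = -537 + 107/120 = -64333/120 ≈ -536.11)
E(o) = -66013/120 (E(o) = -3 + (-64333/120 - 1*11) = -3 + (-64333/120 - 11) = -3 - 65653/120 = -66013/120)
√(-4967032 + E(-582)) = √(-4967032 - 66013/120) = √(-596109853/120) = I*√17883295590/60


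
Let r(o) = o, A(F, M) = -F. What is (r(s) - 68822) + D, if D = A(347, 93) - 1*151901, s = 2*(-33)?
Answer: -221136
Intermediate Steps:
s = -66
D = -152248 (D = -1*347 - 1*151901 = -347 - 151901 = -152248)
(r(s) - 68822) + D = (-66 - 68822) - 152248 = -68888 - 152248 = -221136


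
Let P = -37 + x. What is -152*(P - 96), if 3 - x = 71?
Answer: 30552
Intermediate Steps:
x = -68 (x = 3 - 1*71 = 3 - 71 = -68)
P = -105 (P = -37 - 68 = -105)
-152*(P - 96) = -152*(-105 - 96) = -152*(-201) = 30552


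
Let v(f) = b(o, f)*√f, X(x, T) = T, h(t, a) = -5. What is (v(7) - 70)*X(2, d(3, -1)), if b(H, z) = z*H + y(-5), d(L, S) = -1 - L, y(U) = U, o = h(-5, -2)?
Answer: 280 + 160*√7 ≈ 703.32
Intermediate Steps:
o = -5
b(H, z) = -5 + H*z (b(H, z) = z*H - 5 = H*z - 5 = -5 + H*z)
v(f) = √f*(-5 - 5*f) (v(f) = (-5 - 5*f)*√f = √f*(-5 - 5*f))
(v(7) - 70)*X(2, d(3, -1)) = (5*√7*(-1 - 1*7) - 70)*(-1 - 1*3) = (5*√7*(-1 - 7) - 70)*(-1 - 3) = (5*√7*(-8) - 70)*(-4) = (-40*√7 - 70)*(-4) = (-70 - 40*√7)*(-4) = 280 + 160*√7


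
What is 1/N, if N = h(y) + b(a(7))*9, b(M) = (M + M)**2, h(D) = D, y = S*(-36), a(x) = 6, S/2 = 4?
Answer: 1/1008 ≈ 0.00099206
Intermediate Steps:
S = 8 (S = 2*4 = 8)
y = -288 (y = 8*(-36) = -288)
b(M) = 4*M**2 (b(M) = (2*M)**2 = 4*M**2)
N = 1008 (N = -288 + (4*6**2)*9 = -288 + (4*36)*9 = -288 + 144*9 = -288 + 1296 = 1008)
1/N = 1/1008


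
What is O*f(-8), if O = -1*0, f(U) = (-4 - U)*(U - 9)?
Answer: 0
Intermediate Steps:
f(U) = (-9 + U)*(-4 - U) (f(U) = (-4 - U)*(-9 + U) = (-9 + U)*(-4 - U))
O = 0
O*f(-8) = 0*(36 - 1*(-8)**2 + 5*(-8)) = 0*(36 - 1*64 - 40) = 0*(36 - 64 - 40) = 0*(-68) = 0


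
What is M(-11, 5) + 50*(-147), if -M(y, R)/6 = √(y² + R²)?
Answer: -7350 - 6*√146 ≈ -7422.5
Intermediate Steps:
M(y, R) = -6*√(R² + y²) (M(y, R) = -6*√(y² + R²) = -6*√(R² + y²))
M(-11, 5) + 50*(-147) = -6*√(5² + (-11)²) + 50*(-147) = -6*√(25 + 121) - 7350 = -6*√146 - 7350 = -7350 - 6*√146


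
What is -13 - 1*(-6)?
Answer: -7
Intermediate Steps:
-13 - 1*(-6) = -13 + 6 = -7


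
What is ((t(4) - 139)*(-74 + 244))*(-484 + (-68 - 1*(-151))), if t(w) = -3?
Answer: 9680140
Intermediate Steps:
((t(4) - 139)*(-74 + 244))*(-484 + (-68 - 1*(-151))) = ((-3 - 139)*(-74 + 244))*(-484 + (-68 - 1*(-151))) = (-142*170)*(-484 + (-68 + 151)) = -24140*(-484 + 83) = -24140*(-401) = 9680140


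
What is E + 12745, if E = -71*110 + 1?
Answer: 4936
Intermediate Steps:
E = -7809 (E = -7810 + 1 = -7809)
E + 12745 = -7809 + 12745 = 4936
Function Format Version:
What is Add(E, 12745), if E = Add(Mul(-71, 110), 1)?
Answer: 4936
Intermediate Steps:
E = -7809 (E = Add(-7810, 1) = -7809)
Add(E, 12745) = Add(-7809, 12745) = 4936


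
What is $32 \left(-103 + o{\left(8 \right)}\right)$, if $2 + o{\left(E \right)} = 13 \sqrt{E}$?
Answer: $-3360 + 832 \sqrt{2} \approx -2183.4$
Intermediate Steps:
$o{\left(E \right)} = -2 + 13 \sqrt{E}$
$32 \left(-103 + o{\left(8 \right)}\right) = 32 \left(-103 - \left(2 - 13 \sqrt{8}\right)\right) = 32 \left(-103 - \left(2 - 13 \cdot 2 \sqrt{2}\right)\right) = 32 \left(-103 - \left(2 - 26 \sqrt{2}\right)\right) = 32 \left(-105 + 26 \sqrt{2}\right) = -3360 + 832 \sqrt{2}$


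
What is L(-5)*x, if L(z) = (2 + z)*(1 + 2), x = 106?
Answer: -954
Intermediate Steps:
L(z) = 6 + 3*z (L(z) = (2 + z)*3 = 6 + 3*z)
L(-5)*x = (6 + 3*(-5))*106 = (6 - 15)*106 = -9*106 = -954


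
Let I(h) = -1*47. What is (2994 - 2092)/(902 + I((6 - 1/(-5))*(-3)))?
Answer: 902/855 ≈ 1.0550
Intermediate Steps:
I(h) = -47
(2994 - 2092)/(902 + I((6 - 1/(-5))*(-3))) = (2994 - 2092)/(902 - 47) = 902/855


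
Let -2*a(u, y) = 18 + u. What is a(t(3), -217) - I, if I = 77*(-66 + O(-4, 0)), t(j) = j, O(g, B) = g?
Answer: 10759/2 ≈ 5379.5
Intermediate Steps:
a(u, y) = -9 - u/2 (a(u, y) = -(18 + u)/2 = -9 - u/2)
I = -5390 (I = 77*(-66 - 4) = 77*(-70) = -5390)
a(t(3), -217) - I = (-9 - ½*3) - 1*(-5390) = (-9 - 3/2) + 5390 = -21/2 + 5390 = 10759/2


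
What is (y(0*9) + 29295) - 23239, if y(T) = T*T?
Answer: 6056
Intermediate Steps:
y(T) = T²
(y(0*9) + 29295) - 23239 = ((0*9)² + 29295) - 23239 = (0² + 29295) - 23239 = (0 + 29295) - 23239 = 29295 - 23239 = 6056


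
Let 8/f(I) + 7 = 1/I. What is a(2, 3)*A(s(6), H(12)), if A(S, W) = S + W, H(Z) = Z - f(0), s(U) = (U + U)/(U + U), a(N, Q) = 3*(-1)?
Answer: -39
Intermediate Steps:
a(N, Q) = -3
s(U) = 1 (s(U) = (2*U)/((2*U)) = (2*U)*(1/(2*U)) = 1)
f(I) = 8/(-7 + 1/I)
H(Z) = Z (H(Z) = Z - (-8)*0/(-1 + 7*0) = Z - (-8)*0/(-1 + 0) = Z - (-8)*0/(-1) = Z - (-8)*0*(-1) = Z - 1*0 = Z + 0 = Z)
a(2, 3)*A(s(6), H(12)) = -3*(1 + 12) = -3*13 = -39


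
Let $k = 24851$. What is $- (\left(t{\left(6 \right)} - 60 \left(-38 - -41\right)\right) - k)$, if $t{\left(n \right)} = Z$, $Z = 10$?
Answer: $25021$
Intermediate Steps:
$t{\left(n \right)} = 10$
$- (\left(t{\left(6 \right)} - 60 \left(-38 - -41\right)\right) - k) = - (\left(10 - 60 \left(-38 - -41\right)\right) - 24851) = - (\left(10 - 60 \left(-38 + 41\right)\right) - 24851) = - (\left(10 - 180\right) - 24851) = - (-170 - 24851) = \left(-1\right) \left(-25021\right) = 25021$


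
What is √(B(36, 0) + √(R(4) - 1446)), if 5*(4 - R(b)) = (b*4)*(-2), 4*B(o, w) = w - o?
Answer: √(-225 + 5*I*√35890)/5 ≈ 3.8693 + 4.8961*I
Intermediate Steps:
B(o, w) = -o/4 + w/4 (B(o, w) = (w - o)/4 = -o/4 + w/4)
R(b) = 4 + 8*b/5 (R(b) = 4 - b*4*(-2)/5 = 4 - 4*b*(-2)/5 = 4 - (-8)*b/5 = 4 + 8*b/5)
√(B(36, 0) + √(R(4) - 1446)) = √((-¼*36 + (¼)*0) + √((4 + (8/5)*4) - 1446)) = √((-9 + 0) + √((4 + 32/5) - 1446)) = √(-9 + √(52/5 - 1446)) = √(-9 + √(-7178/5)) = √(-9 + I*√35890/5)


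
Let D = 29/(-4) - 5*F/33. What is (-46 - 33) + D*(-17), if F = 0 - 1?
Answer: 5501/132 ≈ 41.674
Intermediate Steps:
F = -1
D = -937/132 (D = 29/(-4) - 5*(-1)/33 = 29*(-1/4) + 5*(1/33) = -29/4 + 5/33 = -937/132 ≈ -7.0985)
(-46 - 33) + D*(-17) = (-46 - 33) - 937/132*(-17) = -79 + 15929/132 = 5501/132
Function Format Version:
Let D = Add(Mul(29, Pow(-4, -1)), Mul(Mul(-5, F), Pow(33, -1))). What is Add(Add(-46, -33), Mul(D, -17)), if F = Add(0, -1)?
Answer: Rational(5501, 132) ≈ 41.674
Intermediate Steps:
F = -1
D = Rational(-937, 132) (D = Add(Mul(29, Pow(-4, -1)), Mul(Mul(-5, -1), Pow(33, -1))) = Add(Mul(29, Rational(-1, 4)), Mul(5, Rational(1, 33))) = Add(Rational(-29, 4), Rational(5, 33)) = Rational(-937, 132) ≈ -7.0985)
Add(Add(-46, -33), Mul(D, -17)) = Add(Add(-46, -33), Mul(Rational(-937, 132), -17)) = Add(-79, Rational(15929, 132)) = Rational(5501, 132)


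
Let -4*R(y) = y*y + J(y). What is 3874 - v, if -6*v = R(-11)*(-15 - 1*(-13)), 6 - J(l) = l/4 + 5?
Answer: 186451/48 ≈ 3884.4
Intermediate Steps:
J(l) = 1 - l/4 (J(l) = 6 - (l/4 + 5) = 6 - (5 + l/4) = 6 + (-5 - l/4) = 1 - l/4)
R(y) = -1/4 - y**2/4 + y/16 (R(y) = -(y*y + (1 - y/4))/4 = -(y**2 + (1 - y/4))/4 = -(1 + y**2 - y/4)/4 = -1/4 - y**2/4 + y/16)
v = -499/48 (v = -(-1/4 - 1/4*(-11)**2 + (1/16)*(-11))*(-15 - 1*(-13))/6 = -(-1/4 - 1/4*121 - 11/16)*(-15 + 13)/6 = -(-1/4 - 121/4 - 11/16)*(-2)/6 = -(-499)*(-2)/96 = -1/6*499/8 = -499/48 ≈ -10.396)
3874 - v = 3874 - 1*(-499/48) = 3874 + 499/48 = 186451/48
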